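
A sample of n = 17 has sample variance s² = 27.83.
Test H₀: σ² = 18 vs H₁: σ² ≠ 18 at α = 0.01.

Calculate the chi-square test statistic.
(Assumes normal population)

df = n - 1 = 16
χ² = (n-1)s²/σ₀² = 16×27.83/18 = 24.7378
Critical values: χ²_{0.995,16} = 5.142, χ²_{0.005,16} = 34.267
Rejection region: χ² < 5.142 or χ² > 34.267
Decision: fail to reject H₀

Answer: χ² = 24.7378, fail to reject H₀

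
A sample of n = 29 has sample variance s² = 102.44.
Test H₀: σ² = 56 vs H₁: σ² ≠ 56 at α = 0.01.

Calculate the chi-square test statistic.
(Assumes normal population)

Answer: χ² = 51.2200, reject H₀

Derivation:
df = n - 1 = 28
χ² = (n-1)s²/σ₀² = 28×102.44/56 = 51.2200
Critical values: χ²_{0.995,28} = 12.461, χ²_{0.005,28} = 50.993
Rejection region: χ² < 12.461 or χ² > 50.993
Decision: reject H₀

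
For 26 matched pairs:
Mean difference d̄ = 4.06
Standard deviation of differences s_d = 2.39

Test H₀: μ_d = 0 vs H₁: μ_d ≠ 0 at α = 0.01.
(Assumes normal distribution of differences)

Answer: t = 8.6623, reject H₀

Derivation:
df = n - 1 = 25
SE = s_d/√n = 2.39/√26 = 0.4687
t = d̄/SE = 4.06/0.4687 = 8.6623
Critical value: t_{0.005,25} = ±2.787
p-value < 0.0001
Decision: reject H₀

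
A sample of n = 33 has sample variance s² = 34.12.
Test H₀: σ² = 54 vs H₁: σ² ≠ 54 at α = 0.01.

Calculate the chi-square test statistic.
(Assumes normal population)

df = n - 1 = 32
χ² = (n-1)s²/σ₀² = 32×34.12/54 = 20.2193
Critical values: χ²_{0.995,32} = 15.134, χ²_{0.005,32} = 56.328
Rejection region: χ² < 15.134 or χ² > 56.328
Decision: fail to reject H₀

Answer: χ² = 20.2193, fail to reject H₀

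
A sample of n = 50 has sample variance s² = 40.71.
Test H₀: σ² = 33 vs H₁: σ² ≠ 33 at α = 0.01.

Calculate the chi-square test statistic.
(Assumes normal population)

df = n - 1 = 49
χ² = (n-1)s²/σ₀² = 49×40.71/33 = 60.4482
Critical values: χ²_{0.995,49} = 27.249, χ²_{0.005,49} = 78.231
Rejection region: χ² < 27.249 or χ² > 78.231
Decision: fail to reject H₀

Answer: χ² = 60.4482, fail to reject H₀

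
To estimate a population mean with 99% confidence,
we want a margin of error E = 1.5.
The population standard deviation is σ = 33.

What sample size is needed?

Answer: n = 3212

Derivation:
z_0.005 = 2.576
n = (z×σ/E)² = (2.576×33/1.5)²
n = 3211.7156
Round up: n = 3212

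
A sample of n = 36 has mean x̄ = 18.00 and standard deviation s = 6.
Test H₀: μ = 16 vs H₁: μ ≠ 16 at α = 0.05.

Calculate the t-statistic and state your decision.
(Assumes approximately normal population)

df = n - 1 = 35
SE = s/√n = 6/√36 = 1.0000
t = (x̄ - μ₀)/SE = (18.00 - 16)/1.0000 = 2.0000
Critical value: t_{0.025,35} = ±2.030
p-value ≈ 0.0533
Decision: fail to reject H₀

Answer: t = 2.0000, fail to reject H₀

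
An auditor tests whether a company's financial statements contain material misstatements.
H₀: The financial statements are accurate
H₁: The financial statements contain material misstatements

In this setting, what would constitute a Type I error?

Type I error (α): Rejecting H₀ when H₀ is true
Type II error (β): Failing to reject H₀ when H₁ is true

Answer: Concluding the statements are misstated when they are actually accurate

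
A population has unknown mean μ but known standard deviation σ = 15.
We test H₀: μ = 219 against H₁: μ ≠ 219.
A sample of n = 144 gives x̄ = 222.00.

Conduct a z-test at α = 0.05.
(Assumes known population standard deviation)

Answer: z = 2.4000, reject H₀

Derivation:
Standard error: SE = σ/√n = 15/√144 = 1.2500
z-statistic: z = (x̄ - μ₀)/SE = (222.00 - 219)/1.2500 = 2.4000
Critical value: ±1.960
p-value = 0.0164
Decision: reject H₀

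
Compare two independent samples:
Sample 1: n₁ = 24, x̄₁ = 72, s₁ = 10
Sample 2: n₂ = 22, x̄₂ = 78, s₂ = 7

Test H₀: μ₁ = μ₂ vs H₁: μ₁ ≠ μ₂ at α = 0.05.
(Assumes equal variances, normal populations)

Answer: t = -2.3370, reject H₀

Derivation:
Pooled variance: s²_p = [23×10² + 21×7²]/(44) = 75.6591
s_p = 8.6982
SE = s_p×√(1/n₁ + 1/n₂) = 8.6982×√(1/24 + 1/22) = 2.5674
t = (x̄₁ - x̄₂)/SE = (72 - 78)/2.5674 = -2.3370
df = 44, t-critical = ±2.015
Decision: reject H₀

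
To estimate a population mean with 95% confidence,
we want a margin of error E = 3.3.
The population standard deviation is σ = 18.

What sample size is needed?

Answer: n = 115

Derivation:
z_0.025 = 1.960
n = (z×σ/E)² = (1.960×18/3.3)²
n = 114.2955
Round up: n = 115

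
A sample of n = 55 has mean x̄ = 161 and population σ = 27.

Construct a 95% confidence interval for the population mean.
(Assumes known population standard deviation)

Answer: (153.8642, 168.1358)

Derivation:
Confidence level: 95%, α = 0.05
z_0.025 = 1.960
SE = σ/√n = 27/√55 = 3.6407
Margin of error = 1.960 × 3.6407 = 7.1358
CI: x̄ ± margin = 161 ± 7.1358
CI: (153.8642, 168.1358)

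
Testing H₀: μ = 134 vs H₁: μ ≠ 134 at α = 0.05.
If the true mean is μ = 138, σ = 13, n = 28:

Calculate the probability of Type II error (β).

SE = σ/√n = 13/√28 = 2.4568
Critical values: μ₀ ± z_0.025×SE = 134 ± 1.960×2.4568
Acceptance region: (129.1847, 138.8153)
Under H₁ (μ = 138): z_high = (138.8153 - 138)/2.4568 = 0.3319, z_low = (129.1847 - 138)/2.4568 = -3.5881
β = P(not reject | H₁) = Φ(0.3319) - Φ(-3.5881) ≈ 0.6299

Answer: β ≈ 0.6299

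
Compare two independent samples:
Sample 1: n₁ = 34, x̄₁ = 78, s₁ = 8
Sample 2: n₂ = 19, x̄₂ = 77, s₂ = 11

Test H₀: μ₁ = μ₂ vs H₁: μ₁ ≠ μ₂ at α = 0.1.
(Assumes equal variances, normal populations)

Pooled variance: s²_p = [33×8² + 18×11²]/(51) = 84.1176
s_p = 9.1716
SE = s_p×√(1/n₁ + 1/n₂) = 9.1716×√(1/34 + 1/19) = 2.6270
t = (x̄₁ - x̄₂)/SE = (78 - 77)/2.6270 = 0.3807
df = 51, t-critical = ±1.675
Decision: fail to reject H₀

Answer: t = 0.3807, fail to reject H₀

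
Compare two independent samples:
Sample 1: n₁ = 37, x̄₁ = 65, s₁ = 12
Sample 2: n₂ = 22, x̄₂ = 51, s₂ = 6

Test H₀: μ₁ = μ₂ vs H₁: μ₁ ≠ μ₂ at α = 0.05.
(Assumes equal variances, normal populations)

Pooled variance: s²_p = [36×12² + 21×6²]/(57) = 104.2105
s_p = 10.2084
SE = s_p×√(1/n₁ + 1/n₂) = 10.2084×√(1/37 + 1/22) = 2.7483
t = (x̄₁ - x̄₂)/SE = (65 - 51)/2.7483 = 5.0941
df = 57, t-critical = ±2.002
Decision: reject H₀

Answer: t = 5.0941, reject H₀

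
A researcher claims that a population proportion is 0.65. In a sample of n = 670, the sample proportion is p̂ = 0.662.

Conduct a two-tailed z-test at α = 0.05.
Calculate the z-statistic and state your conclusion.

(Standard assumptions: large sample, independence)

H₀: p = 0.65, H₁: p ≠ 0.65
Standard error: SE = √(p₀(1-p₀)/n) = √(0.65×0.35/670) = 0.018427
z-statistic: z = (p̂ - p₀)/SE = (0.662 - 0.65)/0.018427 = 0.6512
Critical value: z_0.025 = ±1.960
p-value = 0.5149
Decision: fail to reject H₀ at α = 0.05

Answer: z = 0.6512, fail to reject H₀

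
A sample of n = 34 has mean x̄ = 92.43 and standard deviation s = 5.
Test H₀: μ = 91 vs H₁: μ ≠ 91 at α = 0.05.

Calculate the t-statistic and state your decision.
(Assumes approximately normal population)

df = n - 1 = 33
SE = s/√n = 5/√34 = 0.8575
t = (x̄ - μ₀)/SE = (92.43 - 91)/0.8575 = 1.6676
Critical value: t_{0.025,33} = ±2.035
p-value ≈ 0.1049
Decision: fail to reject H₀

Answer: t = 1.6676, fail to reject H₀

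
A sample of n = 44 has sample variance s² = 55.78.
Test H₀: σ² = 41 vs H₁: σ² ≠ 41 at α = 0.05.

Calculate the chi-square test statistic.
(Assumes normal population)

df = n - 1 = 43
χ² = (n-1)s²/σ₀² = 43×55.78/41 = 58.5010
Critical values: χ²_{0.975,43} = 26.785, χ²_{0.025,43} = 62.990
Rejection region: χ² < 26.785 or χ² > 62.990
Decision: fail to reject H₀

Answer: χ² = 58.5010, fail to reject H₀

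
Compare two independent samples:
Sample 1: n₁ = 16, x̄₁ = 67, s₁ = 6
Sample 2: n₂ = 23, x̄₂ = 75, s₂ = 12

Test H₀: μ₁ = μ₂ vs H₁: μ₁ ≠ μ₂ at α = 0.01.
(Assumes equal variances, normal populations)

Pooled variance: s²_p = [15×6² + 22×12²]/(37) = 100.2162
s_p = 10.0108
SE = s_p×√(1/n₁ + 1/n₂) = 10.0108×√(1/16 + 1/23) = 3.2589
t = (x̄₁ - x̄₂)/SE = (67 - 75)/3.2589 = -2.4548
df = 37, t-critical = ±2.715
Decision: fail to reject H₀

Answer: t = -2.4548, fail to reject H₀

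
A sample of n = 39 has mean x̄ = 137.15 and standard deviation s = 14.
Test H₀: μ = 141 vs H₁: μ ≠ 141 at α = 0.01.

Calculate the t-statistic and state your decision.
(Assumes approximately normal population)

df = n - 1 = 38
SE = s/√n = 14/√39 = 2.2418
t = (x̄ - μ₀)/SE = (137.15 - 141)/2.2418 = -1.7174
Critical value: t_{0.005,38} = ±2.712
p-value ≈ 0.0940
Decision: fail to reject H₀

Answer: t = -1.7174, fail to reject H₀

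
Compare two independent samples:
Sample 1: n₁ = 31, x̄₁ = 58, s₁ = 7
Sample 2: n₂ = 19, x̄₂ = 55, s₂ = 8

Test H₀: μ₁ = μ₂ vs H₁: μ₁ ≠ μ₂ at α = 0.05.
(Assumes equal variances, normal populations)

Pooled variance: s²_p = [30×7² + 18×8²]/(48) = 54.6250
s_p = 7.3909
SE = s_p×√(1/n₁ + 1/n₂) = 7.3909×√(1/31 + 1/19) = 2.1534
t = (x̄₁ - x̄₂)/SE = (58 - 55)/2.1534 = 1.3931
df = 48, t-critical = ±2.011
Decision: fail to reject H₀

Answer: t = 1.3931, fail to reject H₀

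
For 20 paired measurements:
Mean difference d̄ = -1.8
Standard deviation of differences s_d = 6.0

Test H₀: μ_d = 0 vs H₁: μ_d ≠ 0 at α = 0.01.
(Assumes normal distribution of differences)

df = n - 1 = 19
SE = s_d/√n = 6.0/√20 = 1.3416
t = d̄/SE = -1.8/1.3416 = -1.3417
Critical value: t_{0.005,19} = ±2.861
p-value ≈ 0.1955
Decision: fail to reject H₀

Answer: t = -1.3417, fail to reject H₀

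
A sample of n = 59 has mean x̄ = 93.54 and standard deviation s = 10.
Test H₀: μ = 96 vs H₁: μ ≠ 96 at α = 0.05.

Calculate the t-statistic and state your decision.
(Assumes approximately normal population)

df = n - 1 = 58
SE = s/√n = 10/√59 = 1.3019
t = (x̄ - μ₀)/SE = (93.54 - 96)/1.3019 = -1.8895
Critical value: t_{0.025,58} = ±2.002
p-value ≈ 0.0638
Decision: fail to reject H₀

Answer: t = -1.8895, fail to reject H₀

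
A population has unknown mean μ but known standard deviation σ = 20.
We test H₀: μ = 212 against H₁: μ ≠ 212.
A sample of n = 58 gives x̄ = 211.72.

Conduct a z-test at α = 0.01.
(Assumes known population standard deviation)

Standard error: SE = σ/√n = 20/√58 = 2.6261
z-statistic: z = (x̄ - μ₀)/SE = (211.72 - 212)/2.6261 = -0.1066
Critical value: ±2.576
p-value = 0.9151
Decision: fail to reject H₀

Answer: z = -0.1066, fail to reject H₀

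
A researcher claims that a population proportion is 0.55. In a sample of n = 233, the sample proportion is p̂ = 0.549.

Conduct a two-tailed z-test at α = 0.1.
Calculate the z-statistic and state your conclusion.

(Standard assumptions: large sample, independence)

H₀: p = 0.55, H₁: p ≠ 0.55
Standard error: SE = √(p₀(1-p₀)/n) = √(0.55×0.45/233) = 0.032592
z-statistic: z = (p̂ - p₀)/SE = (0.549 - 0.55)/0.032592 = -0.0307
Critical value: z_0.05 = ±1.645
p-value = 0.9755
Decision: fail to reject H₀ at α = 0.1

Answer: z = -0.0307, fail to reject H₀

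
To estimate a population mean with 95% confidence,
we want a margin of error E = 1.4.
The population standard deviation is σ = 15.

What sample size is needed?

z_0.025 = 1.960
n = (z×σ/E)² = (1.960×15/1.4)²
n = 441.0000
Already a whole number: n = 441

Answer: n = 441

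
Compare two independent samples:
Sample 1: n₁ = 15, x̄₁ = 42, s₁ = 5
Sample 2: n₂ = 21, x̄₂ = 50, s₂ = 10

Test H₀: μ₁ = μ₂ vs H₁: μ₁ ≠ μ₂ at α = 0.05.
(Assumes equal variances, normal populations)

Answer: t = -2.8465, reject H₀

Derivation:
Pooled variance: s²_p = [14×5² + 20×10²]/(34) = 69.1176
s_p = 8.3137
SE = s_p×√(1/n₁ + 1/n₂) = 8.3137×√(1/15 + 1/21) = 2.8105
t = (x̄₁ - x̄₂)/SE = (42 - 50)/2.8105 = -2.8465
df = 34, t-critical = ±2.032
Decision: reject H₀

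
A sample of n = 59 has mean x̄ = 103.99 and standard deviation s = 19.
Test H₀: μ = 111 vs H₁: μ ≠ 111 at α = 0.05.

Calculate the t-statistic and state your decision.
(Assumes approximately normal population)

Answer: t = -2.8339, reject H₀

Derivation:
df = n - 1 = 58
SE = s/√n = 19/√59 = 2.4736
t = (x̄ - μ₀)/SE = (103.99 - 111)/2.4736 = -2.8339
Critical value: t_{0.025,58} = ±2.002
p-value ≈ 0.0063
Decision: reject H₀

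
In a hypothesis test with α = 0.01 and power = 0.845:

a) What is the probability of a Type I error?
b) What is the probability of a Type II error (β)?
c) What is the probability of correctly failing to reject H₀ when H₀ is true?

Answer: a) 0.01, b) 0.155, c) 0.99

Derivation:
a) Type I error probability = α = 0.01
b) Power = P(reject H₀ | H₁ true) = 1 - β = 0.845, so Type II error probability = β = 1 - Power = 0.155
c) P(fail to reject H₀ | H₀ true) = 1 - α = 0.99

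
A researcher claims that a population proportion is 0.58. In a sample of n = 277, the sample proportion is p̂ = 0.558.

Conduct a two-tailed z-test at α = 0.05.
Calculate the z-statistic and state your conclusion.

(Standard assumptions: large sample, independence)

Answer: z = -0.7419, fail to reject H₀

Derivation:
H₀: p = 0.58, H₁: p ≠ 0.58
Standard error: SE = √(p₀(1-p₀)/n) = √(0.58×0.42/277) = 0.029655
z-statistic: z = (p̂ - p₀)/SE = (0.558 - 0.58)/0.029655 = -0.7419
Critical value: z_0.025 = ±1.960
p-value = 0.4581
Decision: fail to reject H₀ at α = 0.05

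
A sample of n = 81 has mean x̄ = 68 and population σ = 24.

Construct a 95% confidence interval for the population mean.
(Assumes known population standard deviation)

Answer: (62.7733, 73.2267)

Derivation:
Confidence level: 95%, α = 0.05
z_0.025 = 1.960
SE = σ/√n = 24/√81 = 2.6667
Margin of error = 1.960 × 2.6667 = 5.2267
CI: x̄ ± margin = 68 ± 5.2267
CI: (62.7733, 73.2267)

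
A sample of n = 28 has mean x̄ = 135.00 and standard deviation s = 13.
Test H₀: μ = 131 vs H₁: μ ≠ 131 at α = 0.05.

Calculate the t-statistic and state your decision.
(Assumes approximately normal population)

df = n - 1 = 27
SE = s/√n = 13/√28 = 2.4568
t = (x̄ - μ₀)/SE = (135.00 - 131)/2.4568 = 1.6281
Critical value: t_{0.025,27} = ±2.052
p-value ≈ 0.1151
Decision: fail to reject H₀

Answer: t = 1.6281, fail to reject H₀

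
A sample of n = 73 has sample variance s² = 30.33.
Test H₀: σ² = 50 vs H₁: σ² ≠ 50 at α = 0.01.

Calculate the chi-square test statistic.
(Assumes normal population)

Answer: χ² = 43.6752, reject H₀

Derivation:
df = n - 1 = 72
χ² = (n-1)s²/σ₀² = 72×30.33/50 = 43.6752
Critical values: χ²_{0.995,72} = 44.843, χ²_{0.005,72} = 106.648
Rejection region: χ² < 44.843 or χ² > 106.648
Decision: reject H₀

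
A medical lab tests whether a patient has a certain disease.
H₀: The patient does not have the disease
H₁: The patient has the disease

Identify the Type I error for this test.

Type I error: rejecting H₀ when it is actually true (false positive).
Type II error: failing to reject H₀ when H₁ is actually true (false negative).

Answer: Diagnosing a healthy patient as having the disease (false positive)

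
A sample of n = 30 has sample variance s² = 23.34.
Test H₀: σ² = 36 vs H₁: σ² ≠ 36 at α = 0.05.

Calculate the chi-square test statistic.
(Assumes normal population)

df = n - 1 = 29
χ² = (n-1)s²/σ₀² = 29×23.34/36 = 18.8017
Critical values: χ²_{0.975,29} = 16.047, χ²_{0.025,29} = 45.722
Rejection region: χ² < 16.047 or χ² > 45.722
Decision: fail to reject H₀

Answer: χ² = 18.8017, fail to reject H₀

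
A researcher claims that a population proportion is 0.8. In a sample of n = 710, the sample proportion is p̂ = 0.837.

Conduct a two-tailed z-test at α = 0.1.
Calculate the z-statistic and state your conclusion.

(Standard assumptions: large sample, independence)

H₀: p = 0.8, H₁: p ≠ 0.8
Standard error: SE = √(p₀(1-p₀)/n) = √(0.8×0.2/710) = 0.015012
z-statistic: z = (p̂ - p₀)/SE = (0.837 - 0.8)/0.015012 = 2.4647
Critical value: z_0.05 = ±1.645
p-value = 0.0137
Decision: reject H₀ at α = 0.1

Answer: z = 2.4647, reject H₀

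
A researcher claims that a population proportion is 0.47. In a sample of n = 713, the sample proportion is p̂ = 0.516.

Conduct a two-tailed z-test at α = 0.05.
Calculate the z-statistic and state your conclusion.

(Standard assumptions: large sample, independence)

H₀: p = 0.47, H₁: p ≠ 0.47
Standard error: SE = √(p₀(1-p₀)/n) = √(0.47×0.53/713) = 0.018691
z-statistic: z = (p̂ - p₀)/SE = (0.516 - 0.47)/0.018691 = 2.4611
Critical value: z_0.025 = ±1.960
p-value = 0.0139
Decision: reject H₀ at α = 0.05

Answer: z = 2.4611, reject H₀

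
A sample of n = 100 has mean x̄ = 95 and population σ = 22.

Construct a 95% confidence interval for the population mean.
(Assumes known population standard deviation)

Confidence level: 95%, α = 0.05
z_0.025 = 1.960
SE = σ/√n = 22/√100 = 2.2000
Margin of error = 1.960 × 2.2000 = 4.3120
CI: x̄ ± margin = 95 ± 4.3120
CI: (90.6880, 99.3120)

Answer: (90.6880, 99.3120)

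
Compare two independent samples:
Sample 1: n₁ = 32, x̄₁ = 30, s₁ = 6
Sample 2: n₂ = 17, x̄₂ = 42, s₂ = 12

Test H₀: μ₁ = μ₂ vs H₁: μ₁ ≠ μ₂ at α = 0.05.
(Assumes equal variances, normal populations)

Pooled variance: s²_p = [31×6² + 16×12²]/(47) = 72.7660
s_p = 8.5303
SE = s_p×√(1/n₁ + 1/n₂) = 8.5303×√(1/32 + 1/17) = 2.5601
t = (x̄₁ - x̄₂)/SE = (30 - 42)/2.5601 = -4.6873
df = 47, t-critical = ±2.012
Decision: reject H₀

Answer: t = -4.6873, reject H₀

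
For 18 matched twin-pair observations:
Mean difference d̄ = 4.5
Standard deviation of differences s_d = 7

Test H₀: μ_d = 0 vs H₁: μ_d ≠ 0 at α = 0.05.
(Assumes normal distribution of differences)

Answer: t = 2.7274, reject H₀

Derivation:
df = n - 1 = 17
SE = s_d/√n = 7/√18 = 1.6499
t = d̄/SE = 4.5/1.6499 = 2.7274
Critical value: t_{0.025,17} = ±2.110
p-value ≈ 0.0143
Decision: reject H₀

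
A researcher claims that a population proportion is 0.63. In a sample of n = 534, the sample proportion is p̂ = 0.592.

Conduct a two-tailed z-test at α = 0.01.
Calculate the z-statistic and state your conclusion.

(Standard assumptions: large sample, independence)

Answer: z = -1.8188, fail to reject H₀

Derivation:
H₀: p = 0.63, H₁: p ≠ 0.63
Standard error: SE = √(p₀(1-p₀)/n) = √(0.63×0.37/534) = 0.020893
z-statistic: z = (p̂ - p₀)/SE = (0.592 - 0.63)/0.020893 = -1.8188
Critical value: z_0.005 = ±2.576
p-value = 0.0689
Decision: fail to reject H₀ at α = 0.01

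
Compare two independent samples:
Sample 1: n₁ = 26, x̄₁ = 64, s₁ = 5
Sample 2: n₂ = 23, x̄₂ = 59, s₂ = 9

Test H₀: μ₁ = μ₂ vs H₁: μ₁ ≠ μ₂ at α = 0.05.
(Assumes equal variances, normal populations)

Pooled variance: s²_p = [25×5² + 22×9²]/(47) = 51.2128
s_p = 7.1563
SE = s_p×√(1/n₁ + 1/n₂) = 7.1563×√(1/26 + 1/23) = 2.0485
t = (x̄₁ - x̄₂)/SE = (64 - 59)/2.0485 = 2.4408
df = 47, t-critical = ±2.012
Decision: reject H₀

Answer: t = 2.4408, reject H₀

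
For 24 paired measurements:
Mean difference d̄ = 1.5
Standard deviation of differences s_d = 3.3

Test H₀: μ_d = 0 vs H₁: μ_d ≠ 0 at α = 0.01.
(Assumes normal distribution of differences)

df = n - 1 = 23
SE = s_d/√n = 3.3/√24 = 0.6736
t = d̄/SE = 1.5/0.6736 = 2.2268
Critical value: t_{0.005,23} = ±2.807
p-value ≈ 0.0360
Decision: fail to reject H₀

Answer: t = 2.2268, fail to reject H₀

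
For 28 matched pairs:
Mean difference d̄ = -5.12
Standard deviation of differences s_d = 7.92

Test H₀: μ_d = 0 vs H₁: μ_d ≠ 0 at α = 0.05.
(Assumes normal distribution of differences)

df = n - 1 = 27
SE = s_d/√n = 7.92/√28 = 1.4967
t = d̄/SE = -5.12/1.4967 = -3.4209
Critical value: t_{0.025,27} = ±2.052
p-value ≈ 0.0020
Decision: reject H₀

Answer: t = -3.4209, reject H₀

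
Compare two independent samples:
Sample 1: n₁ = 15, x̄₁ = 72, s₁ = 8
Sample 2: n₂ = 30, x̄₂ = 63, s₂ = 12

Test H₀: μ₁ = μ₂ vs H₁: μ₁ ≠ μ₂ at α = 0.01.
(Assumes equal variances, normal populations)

Answer: t = 2.6205, fail to reject H₀

Derivation:
Pooled variance: s²_p = [14×8² + 29×12²]/(43) = 117.9535
s_p = 10.8606
SE = s_p×√(1/n₁ + 1/n₂) = 10.8606×√(1/15 + 1/30) = 3.4344
t = (x̄₁ - x̄₂)/SE = (72 - 63)/3.4344 = 2.6205
df = 43, t-critical = ±2.695
Decision: fail to reject H₀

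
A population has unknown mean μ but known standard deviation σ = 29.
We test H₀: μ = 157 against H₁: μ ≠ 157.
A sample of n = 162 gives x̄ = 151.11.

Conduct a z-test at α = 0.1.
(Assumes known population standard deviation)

Answer: z = -2.5850, reject H₀

Derivation:
Standard error: SE = σ/√n = 29/√162 = 2.2785
z-statistic: z = (x̄ - μ₀)/SE = (151.11 - 157)/2.2785 = -2.5850
Critical value: ±1.645
p-value = 0.0097
Decision: reject H₀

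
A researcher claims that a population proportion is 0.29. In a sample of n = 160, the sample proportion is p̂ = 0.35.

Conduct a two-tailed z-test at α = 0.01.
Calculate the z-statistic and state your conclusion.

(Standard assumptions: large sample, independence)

Answer: z = 1.6726, fail to reject H₀

Derivation:
H₀: p = 0.29, H₁: p ≠ 0.29
Standard error: SE = √(p₀(1-p₀)/n) = √(0.29×0.71/160) = 0.035873
z-statistic: z = (p̂ - p₀)/SE = (0.35 - 0.29)/0.035873 = 1.6726
Critical value: z_0.005 = ±2.576
p-value = 0.0944
Decision: fail to reject H₀ at α = 0.01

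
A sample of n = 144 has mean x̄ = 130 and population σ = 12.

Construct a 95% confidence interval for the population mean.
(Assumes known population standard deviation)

Confidence level: 95%, α = 0.05
z_0.025 = 1.960
SE = σ/√n = 12/√144 = 1.0000
Margin of error = 1.960 × 1.0000 = 1.9600
CI: x̄ ± margin = 130 ± 1.9600
CI: (128.0400, 131.9600)

Answer: (128.0400, 131.9600)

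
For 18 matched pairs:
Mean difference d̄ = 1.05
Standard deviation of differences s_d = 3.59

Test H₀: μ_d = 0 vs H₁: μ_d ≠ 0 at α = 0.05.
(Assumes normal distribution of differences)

df = n - 1 = 17
SE = s_d/√n = 3.59/√18 = 0.8462
t = d̄/SE = 1.05/0.8462 = 1.2408
Critical value: t_{0.025,17} = ±2.110
p-value ≈ 0.2315
Decision: fail to reject H₀

Answer: t = 1.2408, fail to reject H₀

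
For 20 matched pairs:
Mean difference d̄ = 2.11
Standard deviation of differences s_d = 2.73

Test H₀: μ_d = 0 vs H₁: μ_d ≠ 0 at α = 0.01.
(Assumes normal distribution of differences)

df = n - 1 = 19
SE = s_d/√n = 2.73/√20 = 0.6104
t = d̄/SE = 2.11/0.6104 = 3.4567
Critical value: t_{0.005,19} = ±2.861
p-value ≈ 0.0026
Decision: reject H₀

Answer: t = 3.4567, reject H₀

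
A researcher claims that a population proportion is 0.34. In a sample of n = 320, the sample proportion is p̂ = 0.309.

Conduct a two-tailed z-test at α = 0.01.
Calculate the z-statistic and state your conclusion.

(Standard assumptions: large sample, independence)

H₀: p = 0.34, H₁: p ≠ 0.34
Standard error: SE = √(p₀(1-p₀)/n) = √(0.34×0.66/320) = 0.026481
z-statistic: z = (p̂ - p₀)/SE = (0.309 - 0.34)/0.026481 = -1.1707
Critical value: z_0.005 = ±2.576
p-value = 0.2417
Decision: fail to reject H₀ at α = 0.01

Answer: z = -1.1707, fail to reject H₀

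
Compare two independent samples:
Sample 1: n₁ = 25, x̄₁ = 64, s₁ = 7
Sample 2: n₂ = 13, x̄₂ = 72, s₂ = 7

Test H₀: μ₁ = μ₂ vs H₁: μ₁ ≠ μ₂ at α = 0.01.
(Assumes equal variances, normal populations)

Answer: t = -3.3422, reject H₀

Derivation:
Pooled variance: s²_p = [24×7² + 12×7²]/(36) = 49.0000
s_p = 7.0000
SE = s_p×√(1/n₁ + 1/n₂) = 7.0000×√(1/25 + 1/13) = 2.3936
t = (x̄₁ - x̄₂)/SE = (64 - 72)/2.3936 = -3.3422
df = 36, t-critical = ±2.719
Decision: reject H₀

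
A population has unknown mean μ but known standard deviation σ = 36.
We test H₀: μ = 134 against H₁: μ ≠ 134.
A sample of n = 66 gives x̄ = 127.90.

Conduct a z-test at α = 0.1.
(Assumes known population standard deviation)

Answer: z = -1.3766, fail to reject H₀

Derivation:
Standard error: SE = σ/√n = 36/√66 = 4.4313
z-statistic: z = (x̄ - μ₀)/SE = (127.90 - 134)/4.4313 = -1.3766
Critical value: ±1.645
p-value = 0.1686
Decision: fail to reject H₀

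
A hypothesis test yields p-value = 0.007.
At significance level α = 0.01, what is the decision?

Compare p-value to α:
0.007 < 0.01
Decision: reject H₀

Answer: reject H₀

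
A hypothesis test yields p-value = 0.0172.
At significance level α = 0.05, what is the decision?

Compare p-value to α:
0.0172 < 0.05
Decision: reject H₀

Answer: reject H₀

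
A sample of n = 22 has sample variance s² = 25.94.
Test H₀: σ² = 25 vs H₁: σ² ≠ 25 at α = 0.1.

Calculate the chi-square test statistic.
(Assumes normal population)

df = n - 1 = 21
χ² = (n-1)s²/σ₀² = 21×25.94/25 = 21.7896
Critical values: χ²_{0.95,21} = 11.591, χ²_{0.05,21} = 32.671
Rejection region: χ² < 11.591 or χ² > 32.671
Decision: fail to reject H₀

Answer: χ² = 21.7896, fail to reject H₀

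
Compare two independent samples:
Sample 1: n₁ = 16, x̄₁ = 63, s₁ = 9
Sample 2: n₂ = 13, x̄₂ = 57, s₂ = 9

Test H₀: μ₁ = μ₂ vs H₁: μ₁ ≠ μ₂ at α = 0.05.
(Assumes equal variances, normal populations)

Pooled variance: s²_p = [15×9² + 12×9²]/(27) = 81.0000
s_p = 9.0000
SE = s_p×√(1/n₁ + 1/n₂) = 9.0000×√(1/16 + 1/13) = 3.3605
t = (x̄₁ - x̄₂)/SE = (63 - 57)/3.3605 = 1.7854
df = 27, t-critical = ±2.052
Decision: fail to reject H₀

Answer: t = 1.7854, fail to reject H₀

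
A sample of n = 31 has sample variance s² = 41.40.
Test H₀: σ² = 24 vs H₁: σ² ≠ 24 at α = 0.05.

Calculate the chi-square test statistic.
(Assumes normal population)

Answer: χ² = 51.7500, reject H₀

Derivation:
df = n - 1 = 30
χ² = (n-1)s²/σ₀² = 30×41.40/24 = 51.7500
Critical values: χ²_{0.975,30} = 16.791, χ²_{0.025,30} = 46.979
Rejection region: χ² < 16.791 or χ² > 46.979
Decision: reject H₀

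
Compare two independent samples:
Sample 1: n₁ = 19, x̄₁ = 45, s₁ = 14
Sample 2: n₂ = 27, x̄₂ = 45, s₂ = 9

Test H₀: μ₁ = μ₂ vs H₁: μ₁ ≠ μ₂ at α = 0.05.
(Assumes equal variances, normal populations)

Pooled variance: s²_p = [18×14² + 26×9²]/(44) = 128.0455
s_p = 11.3157
SE = s_p×√(1/n₁ + 1/n₂) = 11.3157×√(1/19 + 1/27) = 3.3885
t = (x̄₁ - x̄₂)/SE = (45 - 45)/3.3885 = 0.0000
df = 44, t-critical = ±2.015
Decision: fail to reject H₀

Answer: t = 0.0000, fail to reject H₀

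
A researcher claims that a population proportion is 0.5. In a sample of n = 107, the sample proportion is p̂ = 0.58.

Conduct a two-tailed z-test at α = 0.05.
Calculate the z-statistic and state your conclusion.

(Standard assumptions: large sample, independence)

H₀: p = 0.5, H₁: p ≠ 0.5
Standard error: SE = √(p₀(1-p₀)/n) = √(0.5×0.5/107) = 0.048337
z-statistic: z = (p̂ - p₀)/SE = (0.58 - 0.5)/0.048337 = 1.6550
Critical value: z_0.025 = ±1.960
p-value = 0.0979
Decision: fail to reject H₀ at α = 0.05

Answer: z = 1.6550, fail to reject H₀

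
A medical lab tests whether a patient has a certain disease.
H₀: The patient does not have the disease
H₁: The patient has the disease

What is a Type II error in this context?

Type I error: rejecting H₀ when it is actually true (false positive).
Type II error: failing to reject H₀ when H₁ is actually true (false negative).

Answer: Failing to diagnose a patient who actually has the disease (false negative)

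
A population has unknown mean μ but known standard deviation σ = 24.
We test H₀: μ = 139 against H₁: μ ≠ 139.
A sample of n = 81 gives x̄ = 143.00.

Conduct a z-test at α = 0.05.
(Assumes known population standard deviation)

Standard error: SE = σ/√n = 24/√81 = 2.6667
z-statistic: z = (x̄ - μ₀)/SE = (143.00 - 139)/2.6667 = 1.5000
Critical value: ±1.960
p-value = 0.1336
Decision: fail to reject H₀

Answer: z = 1.5000, fail to reject H₀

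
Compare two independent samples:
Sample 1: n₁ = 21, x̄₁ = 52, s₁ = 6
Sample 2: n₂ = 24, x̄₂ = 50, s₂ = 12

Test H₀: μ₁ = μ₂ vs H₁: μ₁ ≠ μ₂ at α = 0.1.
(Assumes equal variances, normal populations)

Pooled variance: s²_p = [20×6² + 23×12²]/(43) = 93.7674
s_p = 9.6834
SE = s_p×√(1/n₁ + 1/n₂) = 9.6834×√(1/21 + 1/24) = 2.8935
t = (x̄₁ - x̄₂)/SE = (52 - 50)/2.8935 = 0.6912
df = 43, t-critical = ±1.681
Decision: fail to reject H₀

Answer: t = 0.6912, fail to reject H₀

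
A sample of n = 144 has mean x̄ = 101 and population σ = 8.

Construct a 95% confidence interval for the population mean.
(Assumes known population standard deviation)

Answer: (99.6933, 102.3067)

Derivation:
Confidence level: 95%, α = 0.05
z_0.025 = 1.960
SE = σ/√n = 8/√144 = 0.6667
Margin of error = 1.960 × 0.6667 = 1.3067
CI: x̄ ± margin = 101 ± 1.3067
CI: (99.6933, 102.3067)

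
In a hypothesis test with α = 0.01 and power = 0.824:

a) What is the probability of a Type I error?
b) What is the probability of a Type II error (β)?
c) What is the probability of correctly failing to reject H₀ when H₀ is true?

Answer: a) 0.01, b) 0.176, c) 0.99

Derivation:
a) Type I error probability = α = 0.01
b) Power = P(reject H₀ | H₁ true) = 1 - β = 0.824, so Type II error probability = β = 1 - Power = 0.176
c) P(fail to reject H₀ | H₀ true) = 1 - α = 0.99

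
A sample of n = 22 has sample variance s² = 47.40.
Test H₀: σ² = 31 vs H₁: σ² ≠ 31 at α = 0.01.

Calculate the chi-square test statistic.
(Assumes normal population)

df = n - 1 = 21
χ² = (n-1)s²/σ₀² = 21×47.40/31 = 32.1097
Critical values: χ²_{0.995,21} = 8.034, χ²_{0.005,21} = 41.401
Rejection region: χ² < 8.034 or χ² > 41.401
Decision: fail to reject H₀

Answer: χ² = 32.1097, fail to reject H₀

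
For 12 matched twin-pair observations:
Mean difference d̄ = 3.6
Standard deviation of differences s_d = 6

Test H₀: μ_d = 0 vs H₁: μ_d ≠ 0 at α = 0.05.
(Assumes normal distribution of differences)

df = n - 1 = 11
SE = s_d/√n = 6/√12 = 1.7321
t = d̄/SE = 3.6/1.7321 = 2.0784
Critical value: t_{0.025,11} = ±2.201
p-value ≈ 0.0619
Decision: fail to reject H₀

Answer: t = 2.0784, fail to reject H₀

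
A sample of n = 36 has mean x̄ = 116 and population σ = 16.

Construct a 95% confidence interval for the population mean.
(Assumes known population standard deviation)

Answer: (110.7733, 121.2267)

Derivation:
Confidence level: 95%, α = 0.05
z_0.025 = 1.960
SE = σ/√n = 16/√36 = 2.6667
Margin of error = 1.960 × 2.6667 = 5.2267
CI: x̄ ± margin = 116 ± 5.2267
CI: (110.7733, 121.2267)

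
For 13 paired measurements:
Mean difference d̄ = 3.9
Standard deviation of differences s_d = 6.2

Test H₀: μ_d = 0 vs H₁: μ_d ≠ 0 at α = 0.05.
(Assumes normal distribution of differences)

Answer: t = 2.2680, reject H₀

Derivation:
df = n - 1 = 12
SE = s_d/√n = 6.2/√13 = 1.7196
t = d̄/SE = 3.9/1.7196 = 2.2680
Critical value: t_{0.025,12} = ±2.179
p-value ≈ 0.0426
Decision: reject H₀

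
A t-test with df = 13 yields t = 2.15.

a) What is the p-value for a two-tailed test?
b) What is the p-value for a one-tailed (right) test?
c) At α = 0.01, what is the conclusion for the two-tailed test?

Using t-distribution with df = 13:
a) Two-tailed: p = 2×P(T > 2.15) = 0.0510
b) One-tailed: p = P(T > 2.15) = 0.0255
c) 0.0510 ≥ 0.01, fail to reject H₀

Answer: a) 0.0510, b) 0.0255, c) fail to reject H₀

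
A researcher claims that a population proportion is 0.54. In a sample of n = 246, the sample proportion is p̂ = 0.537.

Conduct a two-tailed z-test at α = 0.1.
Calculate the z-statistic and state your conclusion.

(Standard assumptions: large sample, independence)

Answer: z = -0.0944, fail to reject H₀

Derivation:
H₀: p = 0.54, H₁: p ≠ 0.54
Standard error: SE = √(p₀(1-p₀)/n) = √(0.54×0.46/246) = 0.031777
z-statistic: z = (p̂ - p₀)/SE = (0.537 - 0.54)/0.031777 = -0.0944
Critical value: z_0.05 = ±1.645
p-value = 0.9248
Decision: fail to reject H₀ at α = 0.1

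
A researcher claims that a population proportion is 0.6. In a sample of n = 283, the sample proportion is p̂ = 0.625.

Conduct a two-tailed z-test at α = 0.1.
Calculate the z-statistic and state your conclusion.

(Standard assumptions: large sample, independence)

Answer: z = 0.8585, fail to reject H₀

Derivation:
H₀: p = 0.6, H₁: p ≠ 0.6
Standard error: SE = √(p₀(1-p₀)/n) = √(0.6×0.4/283) = 0.029121
z-statistic: z = (p̂ - p₀)/SE = (0.625 - 0.6)/0.029121 = 0.8585
Critical value: z_0.05 = ±1.645
p-value = 0.3906
Decision: fail to reject H₀ at α = 0.1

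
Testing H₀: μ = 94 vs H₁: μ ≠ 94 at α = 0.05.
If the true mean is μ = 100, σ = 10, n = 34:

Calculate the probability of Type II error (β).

SE = σ/√n = 10/√34 = 1.7150
Critical values: μ₀ ± z_0.025×SE = 94 ± 1.960×1.7150
Acceptance region: (90.6386, 97.3614)
Under H₁ (μ = 100): z_high = (97.3614 - 100)/1.7150 = -1.5385, z_low = (90.6386 - 100)/1.7150 = -5.4585
β = P(not reject | H₁) = Φ(-1.5385) - Φ(-5.4585) ≈ 0.0620

Answer: β ≈ 0.0620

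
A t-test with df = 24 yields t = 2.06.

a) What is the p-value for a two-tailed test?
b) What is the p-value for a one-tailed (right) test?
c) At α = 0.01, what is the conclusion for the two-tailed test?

Answer: a) 0.0504, b) 0.0252, c) fail to reject H₀

Derivation:
Using t-distribution with df = 24:
a) Two-tailed: p = 2×P(T > 2.06) = 0.0504
b) One-tailed: p = P(T > 2.06) = 0.0252
c) 0.0504 ≥ 0.01, fail to reject H₀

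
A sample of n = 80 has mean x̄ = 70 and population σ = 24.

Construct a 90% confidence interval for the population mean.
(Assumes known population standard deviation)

Answer: (65.5860, 74.4140)

Derivation:
Confidence level: 90%, α = 0.1
z_0.05 = 1.645
SE = σ/√n = 24/√80 = 2.6833
Margin of error = 1.645 × 2.6833 = 4.4140
CI: x̄ ± margin = 70 ± 4.4140
CI: (65.5860, 74.4140)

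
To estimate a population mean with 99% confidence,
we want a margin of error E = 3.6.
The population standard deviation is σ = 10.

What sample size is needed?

z_0.005 = 2.576
n = (z×σ/E)² = (2.576×10/3.6)²
n = 51.2020
Round up: n = 52

Answer: n = 52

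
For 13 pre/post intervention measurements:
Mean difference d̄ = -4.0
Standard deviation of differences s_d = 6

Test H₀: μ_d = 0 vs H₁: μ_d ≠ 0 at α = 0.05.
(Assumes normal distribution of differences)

Answer: t = -2.4037, reject H₀

Derivation:
df = n - 1 = 12
SE = s_d/√n = 6/√13 = 1.6641
t = d̄/SE = -4.0/1.6641 = -2.4037
Critical value: t_{0.025,12} = ±2.179
p-value ≈ 0.0333
Decision: reject H₀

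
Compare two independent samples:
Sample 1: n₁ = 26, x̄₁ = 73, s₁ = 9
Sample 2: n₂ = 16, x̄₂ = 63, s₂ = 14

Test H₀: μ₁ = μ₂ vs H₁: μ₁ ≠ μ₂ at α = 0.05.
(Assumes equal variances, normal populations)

Pooled variance: s²_p = [25×9² + 15×14²]/(40) = 124.1250
s_p = 11.1411
SE = s_p×√(1/n₁ + 1/n₂) = 11.1411×√(1/26 + 1/16) = 3.5400
t = (x̄₁ - x̄₂)/SE = (73 - 63)/3.5400 = 2.8249
df = 40, t-critical = ±2.021
Decision: reject H₀

Answer: t = 2.8249, reject H₀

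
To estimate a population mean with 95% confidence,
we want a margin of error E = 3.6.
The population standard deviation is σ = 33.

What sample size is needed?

z_0.025 = 1.960
n = (z×σ/E)² = (1.960×33/3.6)²
n = 322.8011
Round up: n = 323

Answer: n = 323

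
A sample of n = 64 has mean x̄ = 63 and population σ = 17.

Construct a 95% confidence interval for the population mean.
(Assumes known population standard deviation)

Answer: (58.8350, 67.1650)

Derivation:
Confidence level: 95%, α = 0.05
z_0.025 = 1.960
SE = σ/√n = 17/√64 = 2.1250
Margin of error = 1.960 × 2.1250 = 4.1650
CI: x̄ ± margin = 63 ± 4.1650
CI: (58.8350, 67.1650)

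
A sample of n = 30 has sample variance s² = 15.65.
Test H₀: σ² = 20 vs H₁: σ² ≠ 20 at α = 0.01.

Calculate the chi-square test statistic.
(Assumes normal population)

Answer: χ² = 22.6925, fail to reject H₀

Derivation:
df = n - 1 = 29
χ² = (n-1)s²/σ₀² = 29×15.65/20 = 22.6925
Critical values: χ²_{0.995,29} = 13.121, χ²_{0.005,29} = 52.336
Rejection region: χ² < 13.121 or χ² > 52.336
Decision: fail to reject H₀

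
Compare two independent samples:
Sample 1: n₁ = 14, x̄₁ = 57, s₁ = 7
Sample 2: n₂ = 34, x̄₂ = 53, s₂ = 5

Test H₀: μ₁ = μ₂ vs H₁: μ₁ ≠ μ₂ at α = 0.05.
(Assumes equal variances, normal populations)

Answer: t = 2.2344, reject H₀

Derivation:
Pooled variance: s²_p = [13×7² + 33×5²]/(46) = 31.7826
s_p = 5.6376
SE = s_p×√(1/n₁ + 1/n₂) = 5.6376×√(1/14 + 1/34) = 1.7902
t = (x̄₁ - x̄₂)/SE = (57 - 53)/1.7902 = 2.2344
df = 46, t-critical = ±2.013
Decision: reject H₀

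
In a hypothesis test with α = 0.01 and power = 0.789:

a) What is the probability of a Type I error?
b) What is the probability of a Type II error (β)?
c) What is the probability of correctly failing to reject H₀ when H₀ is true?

Answer: a) 0.01, b) 0.211, c) 0.99

Derivation:
a) Type I error probability = α = 0.01
b) Power = P(reject H₀ | H₁ true) = 1 - β = 0.789, so Type II error probability = β = 1 - Power = 0.211
c) P(fail to reject H₀ | H₀ true) = 1 - α = 0.99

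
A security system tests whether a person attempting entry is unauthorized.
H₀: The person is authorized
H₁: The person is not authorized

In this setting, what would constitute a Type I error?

Answer: Denying entry to an authorized person

Derivation:
A Type I error (probability α) occurs when we reject a true H₀.
A Type II error (probability β) occurs when we fail to reject a false H₀.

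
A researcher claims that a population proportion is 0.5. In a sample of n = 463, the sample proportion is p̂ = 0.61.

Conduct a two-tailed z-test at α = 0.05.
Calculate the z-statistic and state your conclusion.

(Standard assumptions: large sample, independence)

H₀: p = 0.5, H₁: p ≠ 0.5
Standard error: SE = √(p₀(1-p₀)/n) = √(0.5×0.5/463) = 0.023237
z-statistic: z = (p̂ - p₀)/SE = (0.61 - 0.5)/0.023237 = 4.7338
Critical value: z_0.025 = ±1.960
p-value < 0.0001
Decision: reject H₀ at α = 0.05

Answer: z = 4.7338, reject H₀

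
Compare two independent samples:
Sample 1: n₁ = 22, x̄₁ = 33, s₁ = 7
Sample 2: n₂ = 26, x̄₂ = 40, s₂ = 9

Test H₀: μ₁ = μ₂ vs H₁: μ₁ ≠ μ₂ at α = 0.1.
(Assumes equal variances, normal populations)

Pooled variance: s²_p = [21×7² + 25×9²]/(46) = 66.3913
s_p = 8.1481
SE = s_p×√(1/n₁ + 1/n₂) = 8.1481×√(1/22 + 1/26) = 2.3604
t = (x̄₁ - x̄₂)/SE = (33 - 40)/2.3604 = -2.9656
df = 46, t-critical = ±1.679
Decision: reject H₀

Answer: t = -2.9656, reject H₀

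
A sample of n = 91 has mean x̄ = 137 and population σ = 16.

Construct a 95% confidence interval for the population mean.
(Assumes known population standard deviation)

Confidence level: 95%, α = 0.05
z_0.025 = 1.960
SE = σ/√n = 16/√91 = 1.6773
Margin of error = 1.960 × 1.6773 = 3.2875
CI: x̄ ± margin = 137 ± 3.2875
CI: (133.7125, 140.2875)

Answer: (133.7125, 140.2875)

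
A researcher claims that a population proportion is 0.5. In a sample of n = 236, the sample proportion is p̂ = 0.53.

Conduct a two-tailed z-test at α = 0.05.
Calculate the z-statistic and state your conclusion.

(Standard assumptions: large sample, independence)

H₀: p = 0.5, H₁: p ≠ 0.5
Standard error: SE = √(p₀(1-p₀)/n) = √(0.5×0.5/236) = 0.032547
z-statistic: z = (p̂ - p₀)/SE = (0.53 - 0.5)/0.032547 = 0.9217
Critical value: z_0.025 = ±1.960
p-value = 0.3567
Decision: fail to reject H₀ at α = 0.05

Answer: z = 0.9217, fail to reject H₀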